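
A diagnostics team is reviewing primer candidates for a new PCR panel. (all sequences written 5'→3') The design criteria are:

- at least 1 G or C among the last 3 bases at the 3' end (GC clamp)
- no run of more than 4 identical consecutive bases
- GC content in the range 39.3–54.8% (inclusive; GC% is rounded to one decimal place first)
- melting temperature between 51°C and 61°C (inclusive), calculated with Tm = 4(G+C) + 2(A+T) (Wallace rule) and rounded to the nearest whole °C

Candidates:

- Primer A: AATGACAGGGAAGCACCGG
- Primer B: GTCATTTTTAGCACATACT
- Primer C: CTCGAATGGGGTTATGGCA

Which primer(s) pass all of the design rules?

Primer C only.

Primer A (19 nt, A=7 T=1 G=7 C=4): 3' end CGG has 3 G/C ✓; longest run = 3 ✓; GC 11/19 = 57.9%, outside 39.3–54.8% ✗; Tm = 2·8 + 4·11 = 60°C ✓ — fails.
Primer B (19 nt, A=5 T=8 G=2 C=4): 3' end ACT has 1 G/C ✓; longest run = 5, exceeds 4 ✗; GC 6/19 = 31.6%, outside 39.3–54.8% ✗; Tm = 2·13 + 4·6 = 50°C, outside 51–61°C ✗ — fails.
Primer C (19 nt, A=4 T=5 G=7 C=3): 3' end GCA has 2 G/C ✓; longest run = 4 ✓; GC 10/19 = 52.6% ✓; Tm = 2·9 + 4·10 = 58°C ✓ — passes.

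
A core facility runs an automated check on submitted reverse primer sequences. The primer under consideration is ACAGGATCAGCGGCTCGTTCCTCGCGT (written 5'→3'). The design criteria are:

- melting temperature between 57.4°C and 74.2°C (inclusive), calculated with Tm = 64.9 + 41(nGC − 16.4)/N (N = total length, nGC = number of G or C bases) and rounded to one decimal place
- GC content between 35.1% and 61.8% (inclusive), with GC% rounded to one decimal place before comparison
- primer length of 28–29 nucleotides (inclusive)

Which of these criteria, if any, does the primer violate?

Fails: GC content, length.

Base counts: A=4, T=6, G=8, C=9 (length 27).
Tm: Tm = 64.9 + 41·(17 − 16.4)/27 = 65.8°C ✓
GC content: GC 17/27 = 63.0%, outside 35.1–61.8% ✗
length: length 27, outside 28–29 ✗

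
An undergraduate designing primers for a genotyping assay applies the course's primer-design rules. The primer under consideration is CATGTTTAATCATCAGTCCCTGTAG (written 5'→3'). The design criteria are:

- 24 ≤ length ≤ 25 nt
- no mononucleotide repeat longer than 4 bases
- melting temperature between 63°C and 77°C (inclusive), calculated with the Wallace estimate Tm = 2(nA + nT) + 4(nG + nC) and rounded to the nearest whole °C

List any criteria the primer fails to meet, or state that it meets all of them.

Meets all criteria.

Base counts: A=6, T=9, G=4, C=6 (length 25).
length: length 25 ✓
homopolymer run: longest run = 3 ✓
Tm: Tm = 2·15 + 4·10 = 70°C ✓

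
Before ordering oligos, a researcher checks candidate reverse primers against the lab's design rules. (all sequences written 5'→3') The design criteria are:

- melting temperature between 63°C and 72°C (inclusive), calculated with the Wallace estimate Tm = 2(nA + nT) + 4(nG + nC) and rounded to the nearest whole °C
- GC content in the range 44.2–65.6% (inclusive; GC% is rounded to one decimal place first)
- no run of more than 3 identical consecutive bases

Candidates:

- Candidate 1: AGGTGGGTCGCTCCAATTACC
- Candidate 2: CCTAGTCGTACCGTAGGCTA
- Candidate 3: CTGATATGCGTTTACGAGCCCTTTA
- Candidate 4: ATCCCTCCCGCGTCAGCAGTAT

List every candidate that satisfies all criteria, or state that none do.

Candidate 1 (21 nt, A=4 T=5 G=6 C=6): Tm = 2·9 + 4·12 = 66°C ✓; GC 12/21 = 57.1% ✓; longest run = 3 ✓ — passes.
Candidate 2 (20 nt, A=4 T=5 G=5 C=6): Tm = 2·9 + 4·11 = 62°C, outside 63–72°C ✗; GC 11/20 = 55.0% ✓; longest run = 2 ✓ — fails.
Candidate 3 (25 nt, A=5 T=9 G=5 C=6): Tm = 2·14 + 4·11 = 72°C ✓; GC 11/25 = 44.0%, outside 44.2–65.6% ✗; longest run = 3 ✓ — fails.
Candidate 4 (22 nt, A=4 T=5 G=4 C=9): Tm = 2·9 + 4·13 = 70°C ✓; GC 13/22 = 59.1% ✓; longest run = 3 ✓ — passes.

Candidate 1 and Candidate 4.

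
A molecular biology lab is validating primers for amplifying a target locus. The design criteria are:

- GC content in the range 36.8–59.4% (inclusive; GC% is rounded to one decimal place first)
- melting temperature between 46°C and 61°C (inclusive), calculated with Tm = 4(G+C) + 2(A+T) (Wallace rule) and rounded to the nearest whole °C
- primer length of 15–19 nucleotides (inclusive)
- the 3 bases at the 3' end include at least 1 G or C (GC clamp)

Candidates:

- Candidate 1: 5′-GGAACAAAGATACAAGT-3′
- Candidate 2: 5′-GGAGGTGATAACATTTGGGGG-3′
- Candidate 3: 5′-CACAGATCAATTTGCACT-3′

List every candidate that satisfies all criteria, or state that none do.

Candidate 3 only.

Candidate 1 (17 nt, A=9 T=2 G=4 C=2): GC 6/17 = 35.3%, outside 36.8–59.4% ✗; Tm = 2·11 + 4·6 = 46°C ✓; length 17 ✓; 3' end AGT has 1 G/C ✓ — fails.
Candidate 2 (21 nt, A=5 T=5 G=10 C=1): GC 11/21 = 52.4% ✓; Tm = 2·10 + 4·11 = 64°C, outside 46–61°C ✗; length 21, outside 15–19 ✗; 3' end GGG has 3 G/C ✓ — fails.
Candidate 3 (18 nt, A=6 T=5 G=2 C=5): GC 7/18 = 38.9% ✓; Tm = 2·11 + 4·7 = 50°C ✓; length 18 ✓; 3' end ACT has 1 G/C ✓ — passes.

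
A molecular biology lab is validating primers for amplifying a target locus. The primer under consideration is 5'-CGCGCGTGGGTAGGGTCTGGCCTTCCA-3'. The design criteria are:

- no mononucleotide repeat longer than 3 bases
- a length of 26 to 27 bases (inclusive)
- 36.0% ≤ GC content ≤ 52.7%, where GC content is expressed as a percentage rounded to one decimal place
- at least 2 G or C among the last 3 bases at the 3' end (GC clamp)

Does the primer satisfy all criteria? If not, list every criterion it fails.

Base counts: A=2, T=6, G=11, C=8 (length 27).
homopolymer run: longest run = 3 ✓
length: length 27 ✓
GC content: GC 19/27 = 70.4%, outside 36.0–52.7% ✗
GC clamp: 3' end CCA has 2 G/C ✓

Fails: GC content.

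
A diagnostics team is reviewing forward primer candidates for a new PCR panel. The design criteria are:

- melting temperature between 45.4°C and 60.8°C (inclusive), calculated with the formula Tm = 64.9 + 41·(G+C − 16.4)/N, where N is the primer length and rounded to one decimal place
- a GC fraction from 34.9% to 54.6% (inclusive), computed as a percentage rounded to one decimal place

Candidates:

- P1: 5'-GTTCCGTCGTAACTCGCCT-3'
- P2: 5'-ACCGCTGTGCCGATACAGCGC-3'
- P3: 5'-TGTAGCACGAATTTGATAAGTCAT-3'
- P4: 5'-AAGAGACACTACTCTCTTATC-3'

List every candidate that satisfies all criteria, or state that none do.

P1 (19 nt, A=2 T=6 G=4 C=7): Tm = 64.9 + 41·(11 − 16.4)/19 = 53.2°C ✓; GC 11/19 = 57.9%, outside 34.9–54.6% ✗ — fails.
P2 (21 nt, A=4 T=3 G=6 C=8): Tm = 64.9 + 41·(14 − 16.4)/21 = 60.2°C ✓; GC 14/21 = 66.7%, outside 34.9–54.6% ✗ — fails.
P3 (24 nt, A=8 T=8 G=5 C=3): Tm = 64.9 + 41·(8 − 16.4)/24 = 50.6°C ✓; GC 8/24 = 33.3%, outside 34.9–54.6% ✗ — fails.
P4 (21 nt, A=7 T=6 G=2 C=6): Tm = 64.9 + 41·(8 − 16.4)/21 = 48.5°C ✓; GC 8/21 = 38.1% ✓ — passes.

P4 only.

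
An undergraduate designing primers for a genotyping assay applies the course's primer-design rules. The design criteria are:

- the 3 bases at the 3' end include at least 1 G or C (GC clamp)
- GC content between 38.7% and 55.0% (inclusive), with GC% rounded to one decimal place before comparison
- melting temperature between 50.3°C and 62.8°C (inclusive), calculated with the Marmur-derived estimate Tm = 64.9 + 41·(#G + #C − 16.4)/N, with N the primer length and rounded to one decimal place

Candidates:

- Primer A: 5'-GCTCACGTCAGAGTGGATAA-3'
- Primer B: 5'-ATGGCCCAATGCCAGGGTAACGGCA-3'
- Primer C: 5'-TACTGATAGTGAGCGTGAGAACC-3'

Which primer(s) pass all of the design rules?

Primer A (20 nt, A=6 T=4 G=6 C=4): 3' end TAA has 0 G/C, need ≥1 ✗; GC 10/20 = 50.0% ✓; Tm = 64.9 + 41·(10 − 16.4)/20 = 51.8°C ✓ — fails.
Primer B (25 nt, A=7 T=3 G=8 C=7): 3' end GCA has 2 G/C ✓; GC 15/25 = 60.0%, outside 38.7–55.0% ✗; Tm = 64.9 + 41·(15 − 16.4)/25 = 62.6°C ✓ — fails.
Primer C (23 nt, A=7 T=5 G=7 C=4): 3' end ACC has 2 G/C ✓; GC 11/23 = 47.8% ✓; Tm = 64.9 + 41·(11 − 16.4)/23 = 55.3°C ✓ — passes.

Primer C only.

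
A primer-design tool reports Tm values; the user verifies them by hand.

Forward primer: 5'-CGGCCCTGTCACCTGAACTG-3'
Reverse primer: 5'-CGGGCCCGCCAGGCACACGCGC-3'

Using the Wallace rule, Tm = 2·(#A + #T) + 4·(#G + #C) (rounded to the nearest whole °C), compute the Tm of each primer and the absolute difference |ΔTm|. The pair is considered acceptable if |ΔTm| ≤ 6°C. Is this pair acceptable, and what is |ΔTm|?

|ΔTm| = 16°C; the pair is not acceptable.

Forward: A=3 T=4 G=5 C=8 → Tm = 2·7 + 4·13 = 66°C.
Reverse: A=3 T=0 G=8 C=11 → Tm = 2·3 + 4·19 = 82°C.
|ΔTm| = |66 − 82| = 16°C, > 6°C.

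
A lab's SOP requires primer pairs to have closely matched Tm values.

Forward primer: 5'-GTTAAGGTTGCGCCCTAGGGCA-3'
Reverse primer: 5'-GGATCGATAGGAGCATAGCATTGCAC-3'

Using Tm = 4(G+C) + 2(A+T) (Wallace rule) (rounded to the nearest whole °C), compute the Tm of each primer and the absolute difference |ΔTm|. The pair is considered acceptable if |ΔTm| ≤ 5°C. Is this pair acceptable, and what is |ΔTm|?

|ΔTm| = 8°C; the pair is not acceptable.

Forward: A=4 T=5 G=8 C=5 → Tm = 2·9 + 4·13 = 70°C.
Reverse: A=8 T=5 G=8 C=5 → Tm = 2·13 + 4·13 = 78°C.
|ΔTm| = |70 − 78| = 8°C, > 5°C.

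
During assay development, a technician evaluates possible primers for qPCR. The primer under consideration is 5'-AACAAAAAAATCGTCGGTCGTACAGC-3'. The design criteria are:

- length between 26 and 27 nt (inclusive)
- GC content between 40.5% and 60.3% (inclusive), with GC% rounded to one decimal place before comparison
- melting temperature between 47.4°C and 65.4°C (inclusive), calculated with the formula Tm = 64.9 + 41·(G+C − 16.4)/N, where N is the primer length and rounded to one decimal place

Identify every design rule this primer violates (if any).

Base counts: A=11, T=4, G=5, C=6 (length 26).
length: length 26 ✓
GC content: GC 11/26 = 42.3% ✓
Tm: Tm = 64.9 + 41·(11 − 16.4)/26 = 56.4°C ✓

Meets all criteria.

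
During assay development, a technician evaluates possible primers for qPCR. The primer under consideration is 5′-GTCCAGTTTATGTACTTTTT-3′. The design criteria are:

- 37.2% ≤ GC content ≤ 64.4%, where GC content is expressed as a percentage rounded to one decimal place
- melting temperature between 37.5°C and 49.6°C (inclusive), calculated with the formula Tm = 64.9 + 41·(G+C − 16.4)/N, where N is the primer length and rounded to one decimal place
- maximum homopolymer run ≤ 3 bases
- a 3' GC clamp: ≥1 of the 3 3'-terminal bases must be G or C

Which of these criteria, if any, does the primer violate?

Fails: GC content, homopolymer run, GC clamp.

Base counts: A=3, T=11, G=3, C=3 (length 20).
GC content: GC 6/20 = 30.0%, outside 37.2–64.4% ✗
Tm: Tm = 64.9 + 41·(6 − 16.4)/20 = 43.6°C ✓
homopolymer run: longest run = 5, exceeds 3 ✗
GC clamp: 3' end TTT has 0 G/C, need ≥1 ✗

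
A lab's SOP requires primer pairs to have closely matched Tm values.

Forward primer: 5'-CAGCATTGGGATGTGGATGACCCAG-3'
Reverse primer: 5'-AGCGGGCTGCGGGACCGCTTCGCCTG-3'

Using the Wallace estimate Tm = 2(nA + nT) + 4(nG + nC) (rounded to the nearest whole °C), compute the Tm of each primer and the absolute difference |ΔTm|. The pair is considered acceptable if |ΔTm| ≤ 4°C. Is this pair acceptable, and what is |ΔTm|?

Forward: A=6 T=5 G=9 C=5 → Tm = 2·11 + 4·14 = 78°C.
Reverse: A=2 T=4 G=11 C=9 → Tm = 2·6 + 4·20 = 92°C.
|ΔTm| = |78 − 92| = 14°C, > 4°C.

|ΔTm| = 14°C; the pair is not acceptable.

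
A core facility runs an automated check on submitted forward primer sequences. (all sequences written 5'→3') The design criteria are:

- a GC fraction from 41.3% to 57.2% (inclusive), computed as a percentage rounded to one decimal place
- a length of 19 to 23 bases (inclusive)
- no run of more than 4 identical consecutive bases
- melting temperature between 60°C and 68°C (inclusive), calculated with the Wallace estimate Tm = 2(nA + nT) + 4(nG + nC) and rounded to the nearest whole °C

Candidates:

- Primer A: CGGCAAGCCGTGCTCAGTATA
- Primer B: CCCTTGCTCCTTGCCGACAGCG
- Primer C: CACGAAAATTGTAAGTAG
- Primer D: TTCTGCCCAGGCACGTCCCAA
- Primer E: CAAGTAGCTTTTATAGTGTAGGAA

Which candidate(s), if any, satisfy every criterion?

Primer A (21 nt, A=5 T=4 G=6 C=6): GC 12/21 = 57.1% ✓; length 21 ✓; longest run = 2 ✓; Tm = 2·9 + 4·12 = 66°C ✓ — passes.
Primer B (22 nt, A=2 T=5 G=5 C=10): GC 15/22 = 68.2%, outside 41.3–57.2% ✗; length 22 ✓; longest run = 3 ✓; Tm = 2·7 + 4·15 = 74°C, outside 60–68°C ✗ — fails.
Primer C (18 nt, A=8 T=4 G=4 C=2): GC 6/18 = 33.3%, outside 41.3–57.2% ✗; length 18, outside 19–23 ✗; longest run = 4 ✓; Tm = 2·12 + 4·6 = 48°C, outside 60–68°C ✗ — fails.
Primer D (21 nt, A=4 T=4 G=4 C=9): GC 13/21 = 61.9%, outside 41.3–57.2% ✗; length 21 ✓; longest run = 3 ✓; Tm = 2·8 + 4·13 = 68°C ✓ — fails.
Primer E (24 nt, A=8 T=8 G=6 C=2): GC 8/24 = 33.3%, outside 41.3–57.2% ✗; length 24, outside 19–23 ✗; longest run = 4 ✓; Tm = 2·16 + 4·8 = 64°C ✓ — fails.

Primer A only.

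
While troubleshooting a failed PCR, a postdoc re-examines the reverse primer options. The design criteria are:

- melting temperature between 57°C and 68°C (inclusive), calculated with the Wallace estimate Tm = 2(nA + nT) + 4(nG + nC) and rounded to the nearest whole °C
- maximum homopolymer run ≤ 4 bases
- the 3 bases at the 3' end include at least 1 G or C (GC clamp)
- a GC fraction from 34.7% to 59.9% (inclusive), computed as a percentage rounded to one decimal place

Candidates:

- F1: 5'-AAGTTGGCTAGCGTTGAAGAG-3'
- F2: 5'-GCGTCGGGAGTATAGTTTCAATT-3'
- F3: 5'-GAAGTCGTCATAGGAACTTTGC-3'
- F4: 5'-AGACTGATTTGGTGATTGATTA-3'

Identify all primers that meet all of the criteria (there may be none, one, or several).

F1 (21 nt, A=6 T=5 G=8 C=2): Tm = 2·11 + 4·10 = 62°C ✓; longest run = 2 ✓; 3' end GAG has 2 G/C ✓; GC 10/21 = 47.6% ✓ — passes.
F2 (23 nt, A=5 T=8 G=7 C=3): Tm = 2·13 + 4·10 = 66°C ✓; longest run = 3 ✓; 3' end ATT has 0 G/C, need ≥1 ✗; GC 10/23 = 43.5% ✓ — fails.
F3 (22 nt, A=6 T=6 G=6 C=4): Tm = 2·12 + 4·10 = 64°C ✓; longest run = 3 ✓; 3' end TGC has 2 G/C ✓; GC 10/22 = 45.5% ✓ — passes.
F4 (22 nt, A=6 T=9 G=6 C=1): Tm = 2·15 + 4·7 = 58°C ✓; longest run = 3 ✓; 3' end TTA has 0 G/C, need ≥1 ✗; GC 7/22 = 31.8%, outside 34.7–59.9% ✗ — fails.

F1 and F3.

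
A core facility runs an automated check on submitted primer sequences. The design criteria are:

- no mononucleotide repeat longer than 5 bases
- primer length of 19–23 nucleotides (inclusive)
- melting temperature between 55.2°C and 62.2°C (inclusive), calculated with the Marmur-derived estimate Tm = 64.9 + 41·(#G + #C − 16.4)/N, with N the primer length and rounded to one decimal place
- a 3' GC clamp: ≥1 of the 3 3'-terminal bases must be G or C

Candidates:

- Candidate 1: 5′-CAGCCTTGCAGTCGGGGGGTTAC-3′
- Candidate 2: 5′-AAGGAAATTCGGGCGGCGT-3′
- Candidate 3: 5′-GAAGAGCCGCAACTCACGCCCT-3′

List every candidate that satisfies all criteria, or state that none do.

Candidate 3 only.

Candidate 1 (23 nt, A=3 T=5 G=9 C=6): longest run = 6, exceeds 5 ✗; length 23 ✓; Tm = 64.9 + 41·(15 − 16.4)/23 = 62.4°C, outside 55.2–62.2°C ✗; 3' end TAC has 1 G/C ✓ — fails.
Candidate 2 (19 nt, A=5 T=3 G=8 C=3): longest run = 3 ✓; length 19 ✓; Tm = 64.9 + 41·(11 − 16.4)/19 = 53.2°C, outside 55.2–62.2°C ✗; 3' end CGT has 2 G/C ✓ — fails.
Candidate 3 (22 nt, A=6 T=2 G=5 C=9): longest run = 3 ✓; length 22 ✓; Tm = 64.9 + 41·(14 − 16.4)/22 = 60.4°C ✓; 3' end CCT has 2 G/C ✓ — passes.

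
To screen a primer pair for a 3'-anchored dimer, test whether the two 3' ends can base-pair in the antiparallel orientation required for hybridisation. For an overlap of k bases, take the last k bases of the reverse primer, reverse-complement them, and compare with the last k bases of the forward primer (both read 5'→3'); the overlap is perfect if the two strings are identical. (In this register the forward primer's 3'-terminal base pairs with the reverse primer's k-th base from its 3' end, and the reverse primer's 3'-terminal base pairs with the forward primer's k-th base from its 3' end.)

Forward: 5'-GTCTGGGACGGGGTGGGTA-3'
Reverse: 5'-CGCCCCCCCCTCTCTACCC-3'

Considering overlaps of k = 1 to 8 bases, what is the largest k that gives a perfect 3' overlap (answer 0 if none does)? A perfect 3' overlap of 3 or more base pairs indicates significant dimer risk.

Last 8 bases (5'→3') — forward …GGTGGGTA, reverse …CTCTACCC.
Reverse complement of the reverse primer's last 8 bases: GGGTAGAG; its first k bases are the reverse complement of the reverse primer's last k bases, so a perfect k-base overlap needs the forward primer's last k bases to equal them.
Comparing (forward last k vs required): k=1: A vs G ✗; k=2: TA vs GG ✗; k=3: GTA vs GGG ✗; k=4: GGTA vs GGGT ✗; k=5: GGGTA vs GGGTA ✓; k=6: TGGGTA vs GGGTAG ✗; k=7: GTGGGTA vs GGGTAGA ✗; k=8: GGTGGGTA vs GGGTAGAG ✗.
Only k = 5 is perfect, so the longest perfect 3' overlap is 5.

Longest perfect overlap: 5 complementary base pairs; significant dimer risk (threshold 3).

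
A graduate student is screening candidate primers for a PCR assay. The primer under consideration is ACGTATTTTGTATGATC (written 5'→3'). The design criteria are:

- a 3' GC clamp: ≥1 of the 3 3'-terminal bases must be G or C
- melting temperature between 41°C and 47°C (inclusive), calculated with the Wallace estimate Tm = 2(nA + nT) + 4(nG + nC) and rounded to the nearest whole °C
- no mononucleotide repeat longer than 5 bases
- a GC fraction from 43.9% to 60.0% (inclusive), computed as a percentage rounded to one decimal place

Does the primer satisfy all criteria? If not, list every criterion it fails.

Fails: GC content.

Base counts: A=4, T=8, G=3, C=2 (length 17).
GC clamp: 3' end ATC has 1 G/C ✓
Tm: Tm = 2·12 + 4·5 = 44°C ✓
homopolymer run: longest run = 4 ✓
GC content: GC 5/17 = 29.4%, outside 43.9–60.0% ✗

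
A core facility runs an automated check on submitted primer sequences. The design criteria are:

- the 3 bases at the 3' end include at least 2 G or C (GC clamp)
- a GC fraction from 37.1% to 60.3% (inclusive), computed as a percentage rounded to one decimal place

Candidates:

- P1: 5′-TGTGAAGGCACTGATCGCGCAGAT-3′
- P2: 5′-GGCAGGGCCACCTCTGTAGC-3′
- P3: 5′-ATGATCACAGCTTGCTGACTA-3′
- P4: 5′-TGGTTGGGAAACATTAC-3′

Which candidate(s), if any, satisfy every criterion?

P1 (24 nt, A=6 T=5 G=8 C=5): 3' end GAT has 1 G/C, need ≥2 ✗; GC 13/24 = 54.2% ✓ — fails.
P2 (20 nt, A=3 T=3 G=7 C=7): 3' end AGC has 2 G/C ✓; GC 14/20 = 70.0%, outside 37.1–60.3% ✗ — fails.
P3 (21 nt, A=6 T=6 G=4 C=5): 3' end CTA has 1 G/C, need ≥2 ✗; GC 9/21 = 42.9% ✓ — fails.
P4 (17 nt, A=5 T=5 G=5 C=2): 3' end TAC has 1 G/C, need ≥2 ✗; GC 7/17 = 41.2% ✓ — fails.

None of the candidates satisfy all criteria.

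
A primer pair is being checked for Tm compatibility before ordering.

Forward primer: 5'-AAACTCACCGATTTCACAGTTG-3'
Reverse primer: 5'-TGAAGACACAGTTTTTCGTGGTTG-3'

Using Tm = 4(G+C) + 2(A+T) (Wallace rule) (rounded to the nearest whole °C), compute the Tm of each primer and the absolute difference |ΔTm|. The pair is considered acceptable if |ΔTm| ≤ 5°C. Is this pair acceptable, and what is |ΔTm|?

|ΔTm| = 6°C; the pair is not acceptable.

Forward: A=7 T=6 G=3 C=6 → Tm = 2·13 + 4·9 = 62°C.
Reverse: A=5 T=9 G=7 C=3 → Tm = 2·14 + 4·10 = 68°C.
|ΔTm| = |62 − 68| = 6°C, > 5°C.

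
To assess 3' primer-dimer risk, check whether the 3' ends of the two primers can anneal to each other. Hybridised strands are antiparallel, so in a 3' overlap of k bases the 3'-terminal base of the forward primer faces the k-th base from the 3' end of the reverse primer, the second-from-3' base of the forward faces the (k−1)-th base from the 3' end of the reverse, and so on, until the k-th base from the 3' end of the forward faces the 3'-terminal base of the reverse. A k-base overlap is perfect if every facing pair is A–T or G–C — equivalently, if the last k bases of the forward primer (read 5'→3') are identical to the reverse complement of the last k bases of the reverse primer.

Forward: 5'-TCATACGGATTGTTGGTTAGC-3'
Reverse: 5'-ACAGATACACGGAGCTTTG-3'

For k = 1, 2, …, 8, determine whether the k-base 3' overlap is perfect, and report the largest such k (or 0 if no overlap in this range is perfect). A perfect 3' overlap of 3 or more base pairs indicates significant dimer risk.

Longest perfect overlap: 1 complementary base pair; below the dimer-risk threshold (threshold 3).

Last 8 bases (5'→3') — forward …TGGTTAGC, reverse …GAGCTTTG.
Reverse complement of the reverse primer's last 8 bases: CAAAGCTC; its first k bases are the reverse complement of the reverse primer's last k bases, so a perfect k-base overlap needs the forward primer's last k bases to equal them.
Comparing (forward last k vs required): k=1: C vs C ✓; k=2: GC vs CA ✗; k=3: AGC vs CAA ✗; k=4: TAGC vs CAAA ✗; k=5: TTAGC vs CAAAG ✗; k=6: GTTAGC vs CAAAGC ✗; k=7: GGTTAGC vs CAAAGCT ✗; k=8: TGGTTAGC vs CAAAGCTC ✗.
Only k = 1 is perfect, so the longest perfect 3' overlap is 1.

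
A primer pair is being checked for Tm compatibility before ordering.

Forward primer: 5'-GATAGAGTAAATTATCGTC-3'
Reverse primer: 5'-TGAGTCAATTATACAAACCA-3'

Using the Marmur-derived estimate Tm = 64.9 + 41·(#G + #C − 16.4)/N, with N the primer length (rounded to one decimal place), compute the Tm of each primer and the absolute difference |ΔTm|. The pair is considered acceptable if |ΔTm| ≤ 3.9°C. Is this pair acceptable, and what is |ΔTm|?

Forward: G+C = 6, N = 19 → Tm = 64.9 + 41·(6 − 16.4)/19 = 42.5°C.
Reverse: G+C = 6, N = 20 → Tm = 64.9 + 41·(6 − 16.4)/20 = 43.6°C.
|ΔTm| = |42.5 − 43.6| = 1.1°C, ≤ 3.9°C.

|ΔTm| = 1.1°C; the pair is acceptable.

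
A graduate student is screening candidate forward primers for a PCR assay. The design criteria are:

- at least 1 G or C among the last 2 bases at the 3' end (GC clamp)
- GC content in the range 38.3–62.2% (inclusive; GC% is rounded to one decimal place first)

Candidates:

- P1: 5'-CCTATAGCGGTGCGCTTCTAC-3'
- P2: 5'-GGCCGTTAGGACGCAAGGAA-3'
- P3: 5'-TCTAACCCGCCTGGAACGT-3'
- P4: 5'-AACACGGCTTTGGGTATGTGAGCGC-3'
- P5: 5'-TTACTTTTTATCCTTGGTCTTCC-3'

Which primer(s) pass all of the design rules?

P1 (21 nt, A=3 T=6 G=5 C=7): 3' end AC has 1 G/C ✓; GC 12/21 = 57.1% ✓ — passes.
P2 (20 nt, A=6 T=2 G=8 C=4): 3' end AA has 0 G/C, need ≥1 ✗; GC 12/20 = 60.0% ✓ — fails.
P3 (19 nt, A=4 T=4 G=4 C=7): 3' end GT has 1 G/C ✓; GC 11/19 = 57.9% ✓ — passes.
P4 (25 nt, A=5 T=6 G=9 C=5): 3' end GC has 2 G/C ✓; GC 14/25 = 56.0% ✓ — passes.
P5 (23 nt, A=2 T=13 G=2 C=6): 3' end CC has 2 G/C ✓; GC 8/23 = 34.8%, outside 38.3–62.2% ✗ — fails.

P1, P3 and P4.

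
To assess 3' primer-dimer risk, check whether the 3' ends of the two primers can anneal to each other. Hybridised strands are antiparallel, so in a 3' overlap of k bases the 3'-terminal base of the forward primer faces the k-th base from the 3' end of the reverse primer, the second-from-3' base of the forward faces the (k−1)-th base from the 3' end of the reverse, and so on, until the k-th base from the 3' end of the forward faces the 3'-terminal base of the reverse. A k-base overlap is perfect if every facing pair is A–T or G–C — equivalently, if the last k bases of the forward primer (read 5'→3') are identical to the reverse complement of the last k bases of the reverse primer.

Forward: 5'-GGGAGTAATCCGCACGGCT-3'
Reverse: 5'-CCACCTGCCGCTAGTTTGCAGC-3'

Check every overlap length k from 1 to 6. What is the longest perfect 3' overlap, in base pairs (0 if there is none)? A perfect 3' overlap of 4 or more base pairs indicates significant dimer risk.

Last 6 bases (5'→3') — forward …ACGGCT, reverse …TGCAGC.
Reverse complement of the reverse primer's last 6 bases: GCTGCA; its first k bases are the reverse complement of the reverse primer's last k bases, so a perfect k-base overlap needs the forward primer's last k bases to equal them.
Comparing (forward last k vs required): k=1: T vs G ✗; k=2: CT vs GC ✗; k=3: GCT vs GCT ✓; k=4: GGCT vs GCTG ✗; k=5: CGGCT vs GCTGC ✗; k=6: ACGGCT vs GCTGCA ✗.
Only k = 3 is perfect, so the longest perfect 3' overlap is 3.

Longest perfect overlap: 3 complementary base pairs; below the dimer-risk threshold (threshold 4).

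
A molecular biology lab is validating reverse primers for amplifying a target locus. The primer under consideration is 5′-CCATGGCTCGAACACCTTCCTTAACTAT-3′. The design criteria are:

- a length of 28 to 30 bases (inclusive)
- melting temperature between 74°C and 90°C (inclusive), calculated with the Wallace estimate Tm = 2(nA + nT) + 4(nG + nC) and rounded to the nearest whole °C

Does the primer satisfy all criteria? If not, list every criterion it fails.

Meets all criteria.

Base counts: A=7, T=8, G=3, C=10 (length 28).
length: length 28 ✓
Tm: Tm = 2·15 + 4·13 = 82°C ✓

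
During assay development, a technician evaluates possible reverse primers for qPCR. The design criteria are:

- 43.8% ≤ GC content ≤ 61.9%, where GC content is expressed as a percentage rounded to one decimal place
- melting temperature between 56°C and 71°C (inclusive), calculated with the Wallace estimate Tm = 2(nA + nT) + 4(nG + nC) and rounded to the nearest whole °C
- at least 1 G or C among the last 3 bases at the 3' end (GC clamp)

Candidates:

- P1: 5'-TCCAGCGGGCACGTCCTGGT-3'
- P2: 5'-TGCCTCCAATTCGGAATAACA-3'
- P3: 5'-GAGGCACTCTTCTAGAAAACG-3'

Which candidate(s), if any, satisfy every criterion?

P1 (20 nt, A=2 T=4 G=7 C=7): GC 14/20 = 70.0%, outside 43.8–61.9% ✗; Tm = 2·6 + 4·14 = 68°C ✓; 3' end GGT has 2 G/C ✓ — fails.
P2 (21 nt, A=7 T=5 G=3 C=6): GC 9/21 = 42.9%, outside 43.8–61.9% ✗; Tm = 2·12 + 4·9 = 60°C ✓; 3' end ACA has 1 G/C ✓ — fails.
P3 (21 nt, A=7 T=4 G=5 C=5): GC 10/21 = 47.6% ✓; Tm = 2·11 + 4·10 = 62°C ✓; 3' end ACG has 2 G/C ✓ — passes.

P3 only.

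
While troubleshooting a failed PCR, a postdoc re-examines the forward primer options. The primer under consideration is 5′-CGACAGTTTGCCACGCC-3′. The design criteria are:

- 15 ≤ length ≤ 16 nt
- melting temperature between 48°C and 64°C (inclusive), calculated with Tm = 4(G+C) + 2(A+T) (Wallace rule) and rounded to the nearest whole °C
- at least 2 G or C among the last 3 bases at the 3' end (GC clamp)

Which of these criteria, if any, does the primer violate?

Base counts: A=3, T=3, G=4, C=7 (length 17).
length: length 17, outside 15–16 ✗
Tm: Tm = 2·6 + 4·11 = 56°C ✓
GC clamp: 3' end GCC has 3 G/C ✓

Fails: length.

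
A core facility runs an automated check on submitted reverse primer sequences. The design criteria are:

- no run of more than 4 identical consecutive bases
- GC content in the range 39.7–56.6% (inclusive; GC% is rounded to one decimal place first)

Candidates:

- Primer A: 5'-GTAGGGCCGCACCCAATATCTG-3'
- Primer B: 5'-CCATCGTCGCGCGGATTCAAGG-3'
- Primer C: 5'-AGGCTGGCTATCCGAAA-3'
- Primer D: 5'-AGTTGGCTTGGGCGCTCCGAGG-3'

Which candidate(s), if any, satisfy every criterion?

Primer C only.

Primer A (22 nt, A=5 T=4 G=6 C=7): longest run = 3 ✓; GC 13/22 = 59.1%, outside 39.7–56.6% ✗ — fails.
Primer B (22 nt, A=4 T=4 G=7 C=7): longest run = 2 ✓; GC 14/22 = 63.6%, outside 39.7–56.6% ✗ — fails.
Primer C (17 nt, A=5 T=3 G=5 C=4): longest run = 3 ✓; GC 9/17 = 52.9% ✓ — passes.
Primer D (22 nt, A=2 T=5 G=10 C=5): longest run = 3 ✓; GC 15/22 = 68.2%, outside 39.7–56.6% ✗ — fails.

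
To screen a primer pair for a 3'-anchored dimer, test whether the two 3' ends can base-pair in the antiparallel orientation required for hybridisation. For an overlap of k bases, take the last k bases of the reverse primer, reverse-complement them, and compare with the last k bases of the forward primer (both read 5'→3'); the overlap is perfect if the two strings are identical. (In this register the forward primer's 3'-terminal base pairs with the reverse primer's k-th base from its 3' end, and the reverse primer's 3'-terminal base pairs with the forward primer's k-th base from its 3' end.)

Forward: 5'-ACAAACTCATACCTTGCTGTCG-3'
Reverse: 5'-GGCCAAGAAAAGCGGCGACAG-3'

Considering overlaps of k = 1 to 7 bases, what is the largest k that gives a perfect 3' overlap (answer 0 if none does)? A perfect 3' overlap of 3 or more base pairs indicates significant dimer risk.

Longest perfect overlap: 6 complementary base pairs; significant dimer risk (threshold 3).

Last 7 bases (5'→3') — forward …GCTGTCG, reverse …GCGACAG.
Reverse complement of the reverse primer's last 7 bases: CTGTCGC; its first k bases are the reverse complement of the reverse primer's last k bases, so a perfect k-base overlap needs the forward primer's last k bases to equal them.
Comparing (forward last k vs required): k=1: G vs C ✗; k=2: CG vs CT ✗; k=3: TCG vs CTG ✗; k=4: GTCG vs CTGT ✗; k=5: TGTCG vs CTGTC ✗; k=6: CTGTCG vs CTGTCG ✓; k=7: GCTGTCG vs CTGTCGC ✗.
Only k = 6 is perfect, so the longest perfect 3' overlap is 6.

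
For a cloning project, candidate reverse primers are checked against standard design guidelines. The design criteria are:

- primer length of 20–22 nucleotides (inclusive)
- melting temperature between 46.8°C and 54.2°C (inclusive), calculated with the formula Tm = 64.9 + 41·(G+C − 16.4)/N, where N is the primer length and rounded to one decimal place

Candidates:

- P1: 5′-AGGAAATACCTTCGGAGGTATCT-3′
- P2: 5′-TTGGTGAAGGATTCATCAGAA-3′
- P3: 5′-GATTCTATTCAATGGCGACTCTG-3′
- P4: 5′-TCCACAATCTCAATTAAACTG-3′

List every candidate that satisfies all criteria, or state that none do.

P1 (23 nt, A=7 T=6 G=6 C=4): length 23, outside 20–22 ✗; Tm = 64.9 + 41·(10 − 16.4)/23 = 53.5°C ✓ — fails.
P2 (21 nt, A=7 T=6 G=6 C=2): length 21 ✓; Tm = 64.9 + 41·(8 − 16.4)/21 = 48.5°C ✓ — passes.
P3 (23 nt, A=5 T=8 G=5 C=5): length 23, outside 20–22 ✗; Tm = 64.9 + 41·(10 − 16.4)/23 = 53.5°C ✓ — fails.
P4 (21 nt, A=8 T=6 G=1 C=6): length 21 ✓; Tm = 64.9 + 41·(7 − 16.4)/21 = 46.5°C, outside 46.8–54.2°C ✗ — fails.

P2 only.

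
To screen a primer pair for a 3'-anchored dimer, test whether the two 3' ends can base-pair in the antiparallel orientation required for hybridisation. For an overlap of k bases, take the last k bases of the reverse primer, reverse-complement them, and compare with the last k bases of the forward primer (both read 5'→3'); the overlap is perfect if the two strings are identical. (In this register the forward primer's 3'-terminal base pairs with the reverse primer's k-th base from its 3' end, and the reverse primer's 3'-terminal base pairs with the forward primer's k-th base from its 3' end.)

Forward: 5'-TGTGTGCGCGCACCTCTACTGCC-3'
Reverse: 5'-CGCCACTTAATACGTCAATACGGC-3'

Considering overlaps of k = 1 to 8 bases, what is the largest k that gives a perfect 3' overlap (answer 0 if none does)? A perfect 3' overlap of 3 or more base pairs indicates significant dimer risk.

Longest perfect overlap: 3 complementary base pairs; significant dimer risk (threshold 3).

Last 8 bases (5'→3') — forward …CTACTGCC, reverse …AATACGGC.
Reverse complement of the reverse primer's last 8 bases: GCCGTATT; its first k bases are the reverse complement of the reverse primer's last k bases, so a perfect k-base overlap needs the forward primer's last k bases to equal them.
Comparing (forward last k vs required): k=1: C vs G ✗; k=2: CC vs GC ✗; k=3: GCC vs GCC ✓; k=4: TGCC vs GCCG ✗; k=5: CTGCC vs GCCGT ✗; k=6: ACTGCC vs GCCGTA ✗; k=7: TACTGCC vs GCCGTAT ✗; k=8: CTACTGCC vs GCCGTATT ✗.
Only k = 3 is perfect, so the longest perfect 3' overlap is 3.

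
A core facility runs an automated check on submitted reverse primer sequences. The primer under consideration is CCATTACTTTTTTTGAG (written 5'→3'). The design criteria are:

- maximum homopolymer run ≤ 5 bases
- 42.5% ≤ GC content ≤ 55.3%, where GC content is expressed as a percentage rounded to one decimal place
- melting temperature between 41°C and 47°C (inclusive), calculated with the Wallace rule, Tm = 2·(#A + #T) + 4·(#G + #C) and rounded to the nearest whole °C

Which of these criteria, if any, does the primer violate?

Fails: homopolymer run, GC content.

Base counts: A=3, T=9, G=2, C=3 (length 17).
homopolymer run: longest run = 7, exceeds 5 ✗
GC content: GC 5/17 = 29.4%, outside 42.5–55.3% ✗
Tm: Tm = 2·12 + 4·5 = 44°C ✓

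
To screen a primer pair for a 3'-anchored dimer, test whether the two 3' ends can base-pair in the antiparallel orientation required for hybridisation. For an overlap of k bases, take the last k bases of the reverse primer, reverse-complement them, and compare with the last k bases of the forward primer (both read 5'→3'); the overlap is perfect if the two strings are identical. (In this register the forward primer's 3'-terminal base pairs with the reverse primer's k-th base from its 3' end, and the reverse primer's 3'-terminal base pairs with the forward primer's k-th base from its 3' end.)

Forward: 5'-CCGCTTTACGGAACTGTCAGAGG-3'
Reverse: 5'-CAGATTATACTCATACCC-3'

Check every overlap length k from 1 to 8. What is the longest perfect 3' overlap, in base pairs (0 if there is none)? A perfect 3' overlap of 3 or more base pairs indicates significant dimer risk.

Last 8 bases (5'→3') — forward …GTCAGAGG, reverse …TCATACCC.
Reverse complement of the reverse primer's last 8 bases: GGGTATGA; its first k bases are the reverse complement of the reverse primer's last k bases, so a perfect k-base overlap needs the forward primer's last k bases to equal them.
Comparing (forward last k vs required): k=1: G vs G ✓; k=2: GG vs GG ✓; k=3: AGG vs GGG ✗; k=4: GAGG vs GGGT ✗; k=5: AGAGG vs GGGTA ✗; k=6: CAGAGG vs GGGTAT ✗; k=7: TCAGAGG vs GGGTATG ✗; k=8: GTCAGAGG vs GGGTATGA ✗.
Perfect overlaps at k = 1, 2; the largest is 2.

Longest perfect overlap: 2 complementary base pairs; below the dimer-risk threshold (threshold 3).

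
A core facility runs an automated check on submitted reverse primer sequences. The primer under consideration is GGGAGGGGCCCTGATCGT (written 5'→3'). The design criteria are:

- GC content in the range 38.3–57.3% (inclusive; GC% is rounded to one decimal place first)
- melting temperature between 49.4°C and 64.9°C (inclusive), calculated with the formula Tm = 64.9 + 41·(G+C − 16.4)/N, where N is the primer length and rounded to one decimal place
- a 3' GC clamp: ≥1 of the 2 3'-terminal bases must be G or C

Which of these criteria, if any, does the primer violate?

Fails: GC content.

Base counts: A=2, T=3, G=9, C=4 (length 18).
GC content: GC 13/18 = 72.2%, outside 38.3–57.3% ✗
Tm: Tm = 64.9 + 41·(13 − 16.4)/18 = 57.2°C ✓
GC clamp: 3' end GT has 1 G/C ✓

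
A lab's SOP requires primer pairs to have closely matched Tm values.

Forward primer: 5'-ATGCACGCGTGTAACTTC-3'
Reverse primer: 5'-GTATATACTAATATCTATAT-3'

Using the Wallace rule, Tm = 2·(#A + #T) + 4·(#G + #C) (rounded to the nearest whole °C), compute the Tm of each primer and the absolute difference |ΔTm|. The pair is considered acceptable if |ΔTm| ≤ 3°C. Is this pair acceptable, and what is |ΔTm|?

|ΔTm| = 8°C; the pair is not acceptable.

Forward: A=4 T=5 G=4 C=5 → Tm = 2·9 + 4·9 = 54°C.
Reverse: A=8 T=9 G=1 C=2 → Tm = 2·17 + 4·3 = 46°C.
|ΔTm| = |54 − 46| = 8°C, > 3°C.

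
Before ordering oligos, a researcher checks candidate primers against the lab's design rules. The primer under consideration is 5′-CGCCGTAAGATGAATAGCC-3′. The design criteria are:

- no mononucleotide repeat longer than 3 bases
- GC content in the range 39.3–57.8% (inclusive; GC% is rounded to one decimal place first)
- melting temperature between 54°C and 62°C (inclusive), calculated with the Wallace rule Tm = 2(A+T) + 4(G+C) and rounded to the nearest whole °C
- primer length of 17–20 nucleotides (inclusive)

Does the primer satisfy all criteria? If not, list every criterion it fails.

Meets all criteria.

Base counts: A=6, T=3, G=5, C=5 (length 19).
homopolymer run: longest run = 2 ✓
GC content: GC 10/19 = 52.6% ✓
Tm: Tm = 2·9 + 4·10 = 58°C ✓
length: length 19 ✓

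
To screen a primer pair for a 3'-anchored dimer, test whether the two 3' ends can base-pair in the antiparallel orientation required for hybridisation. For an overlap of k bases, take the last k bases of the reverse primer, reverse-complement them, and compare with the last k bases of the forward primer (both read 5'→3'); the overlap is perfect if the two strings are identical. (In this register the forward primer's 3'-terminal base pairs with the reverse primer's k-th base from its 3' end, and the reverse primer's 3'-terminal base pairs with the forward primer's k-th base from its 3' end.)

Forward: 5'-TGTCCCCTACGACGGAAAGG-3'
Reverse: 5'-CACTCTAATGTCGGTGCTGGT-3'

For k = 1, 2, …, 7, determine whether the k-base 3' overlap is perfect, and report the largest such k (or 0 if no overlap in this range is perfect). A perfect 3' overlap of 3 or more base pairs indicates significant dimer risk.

Last 7 bases (5'→3') — forward …GGAAAGG, reverse …TGCTGGT.
Reverse complement of the reverse primer's last 7 bases: ACCAGCA; its first k bases are the reverse complement of the reverse primer's last k bases, so a perfect k-base overlap needs the forward primer's last k bases to equal them.
Comparing (forward last k vs required): k=1: G vs A ✗; k=2: GG vs AC ✗; k=3: AGG vs ACC ✗; k=4: AAGG vs ACCA ✗; k=5: AAAGG vs ACCAG ✗; k=6: GAAAGG vs ACCAGC ✗; k=7: GGAAAGG vs ACCAGCA ✗.
No overlap length from 1 to 7 is perfect, so the longest perfect 3' overlap is 0.

Longest perfect overlap: 0 complementary base pairs; below the dimer-risk threshold (threshold 3).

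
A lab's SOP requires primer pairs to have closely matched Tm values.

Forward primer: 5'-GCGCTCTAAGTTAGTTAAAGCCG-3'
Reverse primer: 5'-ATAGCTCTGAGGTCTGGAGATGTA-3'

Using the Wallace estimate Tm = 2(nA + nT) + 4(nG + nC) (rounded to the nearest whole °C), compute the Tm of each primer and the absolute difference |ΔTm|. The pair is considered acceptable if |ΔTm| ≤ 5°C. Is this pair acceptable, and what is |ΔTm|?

|ΔTm| = 2°C; the pair is acceptable.

Forward: A=6 T=6 G=6 C=5 → Tm = 2·12 + 4·11 = 68°C.
Reverse: A=6 T=7 G=8 C=3 → Tm = 2·13 + 4·11 = 70°C.
|ΔTm| = |68 − 70| = 2°C, ≤ 5°C.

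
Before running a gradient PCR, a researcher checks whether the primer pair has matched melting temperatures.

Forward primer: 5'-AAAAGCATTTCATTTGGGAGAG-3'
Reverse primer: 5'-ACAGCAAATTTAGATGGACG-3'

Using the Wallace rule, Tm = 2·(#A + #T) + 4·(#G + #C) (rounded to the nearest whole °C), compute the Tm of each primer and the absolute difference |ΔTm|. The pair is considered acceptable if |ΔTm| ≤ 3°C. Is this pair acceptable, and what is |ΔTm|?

|ΔTm| = 4°C; the pair is not acceptable.

Forward: A=8 T=6 G=6 C=2 → Tm = 2·14 + 4·8 = 60°C.
Reverse: A=8 T=4 G=5 C=3 → Tm = 2·12 + 4·8 = 56°C.
|ΔTm| = |60 − 56| = 4°C, > 3°C.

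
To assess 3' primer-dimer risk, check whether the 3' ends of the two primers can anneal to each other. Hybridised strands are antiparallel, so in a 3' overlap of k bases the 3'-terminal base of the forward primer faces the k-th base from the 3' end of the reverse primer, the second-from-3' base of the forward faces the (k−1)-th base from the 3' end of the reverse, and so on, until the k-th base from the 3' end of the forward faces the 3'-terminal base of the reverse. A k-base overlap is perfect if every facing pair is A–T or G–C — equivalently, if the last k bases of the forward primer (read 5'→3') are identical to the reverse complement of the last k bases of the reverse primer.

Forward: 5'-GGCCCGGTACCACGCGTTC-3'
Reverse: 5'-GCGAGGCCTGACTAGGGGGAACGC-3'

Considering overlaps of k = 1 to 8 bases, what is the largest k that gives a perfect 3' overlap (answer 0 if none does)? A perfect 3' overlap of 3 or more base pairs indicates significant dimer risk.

Longest perfect overlap: 6 complementary base pairs; significant dimer risk (threshold 3).

Last 8 bases (5'→3') — forward …ACGCGTTC, reverse …GGGAACGC.
Reverse complement of the reverse primer's last 8 bases: GCGTTCCC; its first k bases are the reverse complement of the reverse primer's last k bases, so a perfect k-base overlap needs the forward primer's last k bases to equal them.
Comparing (forward last k vs required): k=1: C vs G ✗; k=2: TC vs GC ✗; k=3: TTC vs GCG ✗; k=4: GTTC vs GCGT ✗; k=5: CGTTC vs GCGTT ✗; k=6: GCGTTC vs GCGTTC ✓; k=7: CGCGTTC vs GCGTTCC ✗; k=8: ACGCGTTC vs GCGTTCCC ✗.
Only k = 6 is perfect, so the longest perfect 3' overlap is 6.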